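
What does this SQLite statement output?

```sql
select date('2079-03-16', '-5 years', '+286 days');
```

2074-12-27

Adding -5 years to 2079-03-16 gives 2074-03-16.
Applying '+286 days' to 2074-03-16: counting 286 days forward gives 2074-12-27.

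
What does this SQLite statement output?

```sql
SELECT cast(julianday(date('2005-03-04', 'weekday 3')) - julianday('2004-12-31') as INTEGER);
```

`weekday 3` advances to the next Wednesday; 2005-03-04 is a Friday, so it moves forward to 2005-03-09.
0 days remain in December 2004 after the 31st (31 − 31).
January 2005: 31 days.
February 2005: 28 days.
Then 9 days into March 2005.
Total: 0 + 31 + 28 + 9 = 68.

68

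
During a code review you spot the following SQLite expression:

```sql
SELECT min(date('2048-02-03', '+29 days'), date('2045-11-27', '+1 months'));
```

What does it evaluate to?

date('2048-02-03', '+29 days') → 2048-03-03.
date('2045-11-27', '+1 months') → 2045-12-27.
Earlier of the two is 2045-12-27.

2045-12-27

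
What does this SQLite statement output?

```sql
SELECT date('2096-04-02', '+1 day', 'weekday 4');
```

Advancing 1 more day within April lands on 2096-04-03.
`weekday 4` advances to the next Thursday; 2096-04-03 is a Tuesday, so it moves forward to 2096-04-05.

2096-04-05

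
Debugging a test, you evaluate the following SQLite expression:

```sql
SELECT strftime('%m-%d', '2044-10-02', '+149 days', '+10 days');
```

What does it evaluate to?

03-10

First apply '+149 days', '+10 days': 2044-10-02 → 2045-03-10.
`%m-%d` extracts the month-day: 03-10.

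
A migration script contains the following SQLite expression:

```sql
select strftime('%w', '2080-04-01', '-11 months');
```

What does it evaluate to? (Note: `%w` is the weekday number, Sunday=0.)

1

First apply '-11 months': 2080-04-01 → 2079-05-01.
2079-05-01 is a Monday; with Sunday=0 that is 1.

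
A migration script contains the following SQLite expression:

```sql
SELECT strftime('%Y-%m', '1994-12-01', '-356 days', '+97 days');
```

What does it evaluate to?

First apply '-356 days', '+97 days': 1994-12-01 → 1994-03-17.
`%Y-%m` extracts the year-month: 1994-03.

1994-03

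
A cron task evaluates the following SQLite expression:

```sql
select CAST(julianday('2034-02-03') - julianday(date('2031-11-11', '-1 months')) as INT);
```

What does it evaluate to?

Adding -1 month to 2031-11-11 gives 2031-10-11.
20 days remain in October 2031 after the 11th (31 − 11).
Full months from November 2031 through January 2034 contribute their day counts.
Then 3 days into February 2034.
Total: 20 + 30 + 31 + 31 + 29 + 31 + 30 + 31 + 30 + 31 + 31 + 30 + 31 + 30 + 31 + 31 + 28 + 31 + 30 + 31 + 30 + 31 + 31 + 30 + 31 + 30 + 31 + 31 + 3 = 846.

846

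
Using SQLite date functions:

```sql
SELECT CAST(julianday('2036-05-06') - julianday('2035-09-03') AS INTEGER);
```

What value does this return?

27 days remain in September 2035 after the 3rd (30 − 3).
Full months from October 2035 through April 2036 contribute their day counts.
Then 6 days into May 2036.
Total: 27 + 31 + 30 + 31 + 31 + 29 + 31 + 30 + 6 = 246.

246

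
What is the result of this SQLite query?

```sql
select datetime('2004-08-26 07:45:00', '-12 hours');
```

2004-08-25 19:45:00

-12 hours from 2004-08-26 07:45:00 is 2004-08-25 19:45:00 (crosses midnight).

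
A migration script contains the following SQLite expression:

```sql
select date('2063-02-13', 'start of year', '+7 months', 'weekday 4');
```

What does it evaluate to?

`start of year` rewinds 2063-02-13 to 2063-01-01.
Adding +7 months to 2063-01-01 gives 2063-08-01.
`weekday 4` advances to the next Thursday; 2063-08-01 is a Wednesday, so it moves forward to 2063-08-02.

2063-08-02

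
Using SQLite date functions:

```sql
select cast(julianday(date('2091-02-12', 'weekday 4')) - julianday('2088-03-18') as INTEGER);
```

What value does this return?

1064

`weekday 4` advances to the next Thursday; 2091-02-12 is a Monday, so it moves forward to 2091-02-15.
13 days remain in March 2088 after the 18th (31 − 18).
Full months from April 2088 through January 2091 contribute their day counts.
Then 15 days into February 2091.
Total: 13 + 30 + 31 + 30 + 31 + 31 + 30 + 31 + 30 + 31 + 31 + 28 + 31 + 30 + 31 + 30 + 31 + 31 + 30 + 31 + 30 + 31 + 31 + 28 + 31 + 30 + 31 + 30 + 31 + 31 + 30 + 31 + 30 + 31 + 31 + 15 = 1064.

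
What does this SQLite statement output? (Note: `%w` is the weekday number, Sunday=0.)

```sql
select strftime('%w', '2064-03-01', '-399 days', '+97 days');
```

First apply '-399 days', '+97 days': 2064-03-01 → 2063-05-04.
2063-05-04 is a Friday; with Sunday=0 that is 5.

5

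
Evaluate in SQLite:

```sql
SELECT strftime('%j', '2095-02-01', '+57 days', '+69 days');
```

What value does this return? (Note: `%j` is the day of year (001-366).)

First apply '+57 days', '+69 days': 2095-02-01 → 2095-06-07.
Day-of-year for 2095-06-07: days since 2095-01-01 inclusive = 158, zero-padded to 158.

158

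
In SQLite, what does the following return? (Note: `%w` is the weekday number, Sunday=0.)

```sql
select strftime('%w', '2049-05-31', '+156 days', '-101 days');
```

First apply '+156 days', '-101 days': 2049-05-31 → 2049-07-25.
2049-07-25 is a Sunday; with Sunday=0 that is 0.

0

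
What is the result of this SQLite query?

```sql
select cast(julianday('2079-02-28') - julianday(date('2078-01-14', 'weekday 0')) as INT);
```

`weekday 0` advances to the next Sunday; 2078-01-14 is a Friday, so it moves forward to 2078-01-16.
15 days remain in January 2078 after the 16th (31 − 16).
Full months from February 2078 through January 2079 contribute their day counts.
Then 28 days into February 2079.
Total: 15 + 28 + 31 + 30 + 31 + 30 + 31 + 31 + 30 + 31 + 30 + 31 + 31 + 28 = 408.

408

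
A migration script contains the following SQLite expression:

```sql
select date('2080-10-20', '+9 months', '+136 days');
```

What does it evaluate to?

2081-12-03

Adding +9 months to 2080-10-20 gives 2081-07-20.
Applying '+136 days' to 2081-07-20: counting 136 days forward gives 2081-12-03.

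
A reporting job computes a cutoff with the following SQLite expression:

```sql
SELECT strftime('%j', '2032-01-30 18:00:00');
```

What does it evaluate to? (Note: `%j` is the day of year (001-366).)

030

Day-of-year for 2032-01-30: days since 2032-01-01 inclusive = 30, zero-padded to 030.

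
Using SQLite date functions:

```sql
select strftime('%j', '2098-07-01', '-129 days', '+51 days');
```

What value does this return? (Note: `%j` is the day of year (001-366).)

104

First apply '-129 days', '+51 days': 2098-07-01 → 2098-04-14.
Day-of-year for 2098-04-14: days since 2098-01-01 inclusive = 104, zero-padded to 104.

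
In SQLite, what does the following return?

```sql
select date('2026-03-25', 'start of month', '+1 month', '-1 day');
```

2026-03-31

`start of month` rewinds 2026-03-25 to 2026-03-01.
Adding +1 month to 2026-03-01 gives 2026-04-01.
Going back 1 day from 2026-04-01 reaches 2026-03-31 (last day of March, 31 days).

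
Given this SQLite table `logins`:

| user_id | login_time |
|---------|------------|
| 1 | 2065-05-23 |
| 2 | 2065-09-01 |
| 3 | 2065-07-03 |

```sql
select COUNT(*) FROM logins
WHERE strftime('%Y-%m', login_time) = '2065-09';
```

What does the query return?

1

Rows with year-month 2065-09: 2065-09-01 → 1.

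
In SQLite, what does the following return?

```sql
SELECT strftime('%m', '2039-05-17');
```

`%m` extracts the 2-digit month (01-12): 05.

05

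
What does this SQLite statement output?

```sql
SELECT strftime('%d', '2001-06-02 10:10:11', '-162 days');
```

22

First apply '-162 days': 2001-06-02 10:10:11 → 2000-12-22 10:10:11.
`%d` extracts the 2-digit day of month: 22.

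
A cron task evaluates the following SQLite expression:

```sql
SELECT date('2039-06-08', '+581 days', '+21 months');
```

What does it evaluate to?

Applying '+581 days' to 2039-06-08: counting 581 days forward gives 2041-01-09.
Adding +21 months to 2041-01-09 gives 2042-10-09.

2042-10-09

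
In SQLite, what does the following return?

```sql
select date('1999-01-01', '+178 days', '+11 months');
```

2000-05-28

Applying '+178 days' to 1999-01-01: counting 178 days forward gives 1999-06-28.
Adding +11 months to 1999-06-28 gives 2000-05-28.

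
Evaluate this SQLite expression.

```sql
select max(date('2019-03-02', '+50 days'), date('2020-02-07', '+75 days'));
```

date('2019-03-02', '+50 days') → 2019-04-21.
date('2020-02-07', '+75 days') → 2020-04-22.
Later of the two is 2020-04-22.

2020-04-22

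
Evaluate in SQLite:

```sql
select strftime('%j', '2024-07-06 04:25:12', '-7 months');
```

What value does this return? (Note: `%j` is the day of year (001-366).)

First apply '-7 months': 2024-07-06 04:25:12 → 2023-12-06 04:25:12.
Day-of-year for 2023-12-06: days since 2023-01-01 inclusive = 340, zero-padded to 340.

340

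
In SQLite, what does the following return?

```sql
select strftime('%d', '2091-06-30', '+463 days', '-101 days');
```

First apply '+463 days', '-101 days': 2091-06-30 → 2092-06-26.
`%d` extracts the 2-digit day of month: 26.

26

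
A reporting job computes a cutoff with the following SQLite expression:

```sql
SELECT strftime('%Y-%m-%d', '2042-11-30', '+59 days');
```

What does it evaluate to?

First apply '+59 days': 2042-11-30 → 2043-01-28.
`%Y-%m-%d` extracts the ISO date: 2043-01-28.

2043-01-28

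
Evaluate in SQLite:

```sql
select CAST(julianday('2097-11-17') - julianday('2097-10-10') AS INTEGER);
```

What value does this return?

38

21 days remain in October 2097 after the 10th (31 − 10).
Then 17 days into November 2097.
Total: 21 + 17 = 38.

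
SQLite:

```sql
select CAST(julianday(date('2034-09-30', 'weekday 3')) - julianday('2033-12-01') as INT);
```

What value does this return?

`weekday 3` advances to the next Wednesday; 2034-09-30 is a Saturday, so it moves forward to 2034-10-04.
30 days remain in December 2033 after the 1st (31 − 1).
Full months from January 2034 through September 2034 contribute their day counts.
Then 4 days into October 2034.
Total: 30 + 31 + 28 + 31 + 30 + 31 + 30 + 31 + 31 + 30 + 4 = 307.

307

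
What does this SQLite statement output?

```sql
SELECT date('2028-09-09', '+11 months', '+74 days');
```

2029-10-22

Adding +11 months to 2028-09-09 gives 2029-08-09.
Applying '+74 days' to 2029-08-09: counting 74 days forward gives 2029-10-22.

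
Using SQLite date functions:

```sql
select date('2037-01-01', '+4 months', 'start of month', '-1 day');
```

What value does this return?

2037-04-30

Adding +4 months to 2037-01-01 gives 2037-05-01.
`start of month` rewinds 2037-05-01 to 2037-05-01.
Going back 1 day from 2037-05-01 reaches 2037-04-30 (last day of April, 30 days).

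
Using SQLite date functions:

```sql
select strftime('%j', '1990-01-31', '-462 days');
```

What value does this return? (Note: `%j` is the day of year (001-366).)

300

First apply '-462 days': 1990-01-31 → 1988-10-26.
Day-of-year for 1988-10-26: days since 1988-01-01 inclusive = 300, zero-padded to 300.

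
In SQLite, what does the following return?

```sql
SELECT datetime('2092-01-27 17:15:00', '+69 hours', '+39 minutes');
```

+69 hours from 2092-01-27 17:15:00 is 2092-01-30 14:15:00 (crosses midnight).
+39 minutes from 2092-01-30 14:15:00 is 2092-01-30 14:54:00.

2092-01-30 14:54:00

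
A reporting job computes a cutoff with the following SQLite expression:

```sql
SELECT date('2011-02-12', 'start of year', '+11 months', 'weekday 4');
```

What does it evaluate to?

2011-12-01

`start of year` rewinds 2011-02-12 to 2011-01-01.
Adding +11 months to 2011-01-01 gives 2011-12-01.
`weekday 4` advances to the next Thursday; 2011-12-01 is already a Thursday, so it stays at 2011-12-01.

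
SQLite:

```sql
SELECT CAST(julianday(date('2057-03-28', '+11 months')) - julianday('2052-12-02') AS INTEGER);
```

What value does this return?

Adding +11 months to 2057-03-28 gives 2058-02-28.
29 days remain in December 2052 after the 2nd (31 − 2).
Full months from January 2053 through January 2058 contribute their day counts.
Then 28 days into February 2058.
Total: 29 + 31 + 28 + 31 + 30 + 31 + 30 + 31 + 31 + 30 + 31 + 30 + 31 + 31 + 28 + 31 + 30 + 31 + 30 + 31 + 31 + 30 + 31 + 30 + 31 + 31 + 28 + 31 + 30 + 31 + 30 + 31 + 31 + 30 + 31 + 30 + 31 + 31 + 29 + 31 + 30 + 31 + 30 + 31 + 31 + 30 + 31 + 30 + 31 + 31 + 28 + 31 + 30 + 31 + 30 + 31 + 31 + 30 + 31 + 30 + 31 + 31 + 28 = 1914.

1914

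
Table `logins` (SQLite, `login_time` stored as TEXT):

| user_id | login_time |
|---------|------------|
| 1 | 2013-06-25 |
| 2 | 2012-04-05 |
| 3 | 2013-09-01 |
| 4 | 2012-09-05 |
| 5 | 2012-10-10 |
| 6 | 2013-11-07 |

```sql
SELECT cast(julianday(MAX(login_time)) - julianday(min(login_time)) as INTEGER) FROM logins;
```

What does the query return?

MIN = 2012-04-05, MAX = 2013-11-07.
25 days remain in April 2012 after the 5th (30 − 5).
Full months from May 2012 through October 2013 contribute their day counts.
Then 7 days into November 2013.
Total: 25 + 31 + 30 + 31 + 31 + 30 + 31 + 30 + 31 + 31 + 28 + 31 + 30 + 31 + 30 + 31 + 31 + 30 + 31 + 7 = 581.

581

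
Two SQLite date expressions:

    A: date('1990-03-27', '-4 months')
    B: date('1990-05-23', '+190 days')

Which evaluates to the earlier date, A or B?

A = 1989-11-27.
B = 1990-11-29.
A is earlier.

A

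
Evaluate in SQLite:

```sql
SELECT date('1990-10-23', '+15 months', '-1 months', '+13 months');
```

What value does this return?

Adding +15 months to 1990-10-23 gives 1992-01-23.
Adding -1 month to 1992-01-23 gives 1991-12-23.
Adding +13 months to 1991-12-23 gives 1993-01-23.

1993-01-23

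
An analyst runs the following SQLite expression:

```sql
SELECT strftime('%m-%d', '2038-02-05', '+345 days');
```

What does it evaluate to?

01-16

First apply '+345 days': 2038-02-05 → 2039-01-16.
`%m-%d` extracts the month-day: 01-16.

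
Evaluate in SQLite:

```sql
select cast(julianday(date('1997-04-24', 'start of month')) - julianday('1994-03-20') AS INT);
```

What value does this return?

`start of month` rewinds 1997-04-24 to 1997-04-01.
11 days remain in March 1994 after the 20th (31 − 20).
Full months from April 1994 through March 1997 contribute their day counts.
Then 1 day into April 1997.
Total: 11 + 30 + 31 + 30 + 31 + 31 + 30 + 31 + 30 + 31 + 31 + 28 + 31 + 30 + 31 + 30 + 31 + 31 + 30 + 31 + 30 + 31 + 31 + 29 + 31 + 30 + 31 + 30 + 31 + 31 + 30 + 31 + 30 + 31 + 31 + 28 + 31 + 1 = 1108.

1108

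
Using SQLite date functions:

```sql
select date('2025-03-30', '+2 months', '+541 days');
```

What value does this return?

2026-11-22

Adding +2 months to 2025-03-30 gives 2025-05-30.
Applying '+541 days' to 2025-05-30: counting 541 days forward gives 2026-11-22.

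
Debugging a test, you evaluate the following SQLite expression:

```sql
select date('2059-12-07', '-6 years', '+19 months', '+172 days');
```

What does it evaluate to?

Adding -6 years to 2059-12-07 gives 2053-12-07.
Adding +19 months to 2053-12-07 gives 2055-07-07.
Applying '+172 days' to 2055-07-07: counting 172 days forward gives 2055-12-26.

2055-12-26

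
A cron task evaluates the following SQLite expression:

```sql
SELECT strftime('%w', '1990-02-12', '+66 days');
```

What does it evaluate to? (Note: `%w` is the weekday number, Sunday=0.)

4

First apply '+66 days': 1990-02-12 → 1990-04-19.
1990-04-19 is a Thursday; with Sunday=0 that is 4.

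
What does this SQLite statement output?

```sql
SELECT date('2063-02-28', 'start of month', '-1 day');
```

2063-01-31

`start of month` rewinds 2063-02-28 to 2063-02-01.
Going back 1 day from 2063-02-01 reaches 2063-01-31 (last day of January, 31 days).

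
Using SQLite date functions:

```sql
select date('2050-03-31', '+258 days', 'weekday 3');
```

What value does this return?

2050-12-14

Applying '+258 days' to 2050-03-31: counting 258 days forward gives 2050-12-14.
`weekday 3` advances to the next Wednesday; 2050-12-14 is already a Wednesday, so it stays at 2050-12-14.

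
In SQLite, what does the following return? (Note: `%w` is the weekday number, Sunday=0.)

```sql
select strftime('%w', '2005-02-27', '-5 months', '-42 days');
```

1

First apply '-5 months', '-42 days': 2005-02-27 → 2004-08-16.
2004-08-16 is a Monday; with Sunday=0 that is 1.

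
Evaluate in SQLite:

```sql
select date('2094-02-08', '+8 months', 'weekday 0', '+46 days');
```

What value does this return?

Adding +8 months to 2094-02-08 gives 2094-10-08.
`weekday 0` advances to the next Sunday; 2094-10-08 is a Friday, so it moves forward to 2094-10-10.
Applying '+46 days' to 2094-10-10: counting 46 days forward gives 2094-11-25.

2094-11-25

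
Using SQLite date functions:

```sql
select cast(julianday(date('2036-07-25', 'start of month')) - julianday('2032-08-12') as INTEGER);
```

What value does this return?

`start of month` rewinds 2036-07-25 to 2036-07-01.
19 days remain in August 2032 after the 12th (31 − 12).
Full months from September 2032 through June 2036 contribute their day counts.
Then 1 day into July 2036.
Total: 19 + 30 + 31 + 30 + 31 + 31 + 28 + 31 + 30 + 31 + 30 + 31 + 31 + 30 + 31 + 30 + 31 + 31 + 28 + 31 + 30 + 31 + 30 + 31 + 31 + 30 + 31 + 30 + 31 + 31 + 28 + 31 + 30 + 31 + 30 + 31 + 31 + 30 + 31 + 30 + 31 + 31 + 29 + 31 + 30 + 31 + 30 + 1 = 1419.

1419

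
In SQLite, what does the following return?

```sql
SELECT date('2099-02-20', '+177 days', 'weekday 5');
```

Applying '+177 days' to 2099-02-20: counting 177 days forward gives 2099-08-16.
`weekday 5` advances to the next Friday; 2099-08-16 is a Sunday, so it moves forward to 2099-08-21.

2099-08-21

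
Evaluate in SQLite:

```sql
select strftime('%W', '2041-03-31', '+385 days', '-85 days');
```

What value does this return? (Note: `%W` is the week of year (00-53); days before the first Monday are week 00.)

03

First apply '+385 days', '-85 days': 2041-03-31 → 2042-01-25.
2042-01-25 is a Saturday. SQLite's %W counts Mondays since the year started; the result is 03.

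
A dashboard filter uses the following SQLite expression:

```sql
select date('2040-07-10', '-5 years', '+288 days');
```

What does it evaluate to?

2036-04-23

Adding -5 years to 2040-07-10 gives 2035-07-10.
Applying '+288 days' to 2035-07-10: counting 288 days forward gives 2036-04-23.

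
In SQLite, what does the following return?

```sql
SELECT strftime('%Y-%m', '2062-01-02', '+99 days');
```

First apply '+99 days': 2062-01-02 → 2062-04-11.
`%Y-%m` extracts the year-month: 2062-04.

2062-04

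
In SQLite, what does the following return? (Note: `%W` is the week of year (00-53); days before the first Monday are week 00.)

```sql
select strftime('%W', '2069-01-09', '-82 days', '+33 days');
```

47

First apply '-82 days', '+33 days': 2069-01-09 → 2068-11-21.
2068-11-21 is a Wednesday. SQLite's %W counts Mondays since the year started; the result is 47.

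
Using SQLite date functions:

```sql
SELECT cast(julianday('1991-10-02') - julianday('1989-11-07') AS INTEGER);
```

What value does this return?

23 days remain in November 1989 after the 7th (30 − 7).
Full months from December 1989 through September 1991 contribute their day counts.
Then 2 days into October 1991.
Total: 23 + 31 + 31 + 28 + 31 + 30 + 31 + 30 + 31 + 31 + 30 + 31 + 30 + 31 + 31 + 28 + 31 + 30 + 31 + 30 + 31 + 31 + 30 + 2 = 694.

694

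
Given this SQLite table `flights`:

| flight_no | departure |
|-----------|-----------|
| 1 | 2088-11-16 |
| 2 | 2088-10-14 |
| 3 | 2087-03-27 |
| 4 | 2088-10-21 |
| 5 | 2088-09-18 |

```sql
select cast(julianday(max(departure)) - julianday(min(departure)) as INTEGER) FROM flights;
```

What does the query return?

600

MIN = 2087-03-27, MAX = 2088-11-16.
4 days remain in March 2087 after the 27th (31 − 27).
Full months from April 2087 through October 2088 contribute their day counts.
Then 16 days into November 2088.
Total: 4 + 30 + 31 + 30 + 31 + 31 + 30 + 31 + 30 + 31 + 31 + 29 + 31 + 30 + 31 + 30 + 31 + 31 + 30 + 31 + 16 = 600.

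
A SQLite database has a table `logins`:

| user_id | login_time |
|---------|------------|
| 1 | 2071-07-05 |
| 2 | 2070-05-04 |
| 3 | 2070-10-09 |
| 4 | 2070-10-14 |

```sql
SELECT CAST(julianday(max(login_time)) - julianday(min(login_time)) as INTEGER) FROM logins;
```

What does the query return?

427

MIN = 2070-05-04, MAX = 2071-07-05.
27 days remain in May 2070 after the 4th (31 − 4).
Full months from June 2070 through June 2071 contribute their day counts.
Then 5 days into July 2071.
Total: 27 + 30 + 31 + 31 + 30 + 31 + 30 + 31 + 31 + 28 + 31 + 30 + 31 + 30 + 5 = 427.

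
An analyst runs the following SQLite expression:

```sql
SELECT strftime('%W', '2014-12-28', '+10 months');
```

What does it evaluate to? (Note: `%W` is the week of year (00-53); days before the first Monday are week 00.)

First apply '+10 months': 2014-12-28 → 2015-10-28.
2015-10-28 is a Wednesday. SQLite's %W counts Mondays since the year started; the result is 43.

43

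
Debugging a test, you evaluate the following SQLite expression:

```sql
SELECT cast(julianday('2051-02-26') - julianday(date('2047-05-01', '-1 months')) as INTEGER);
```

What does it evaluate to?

1427

Adding -1 month to 2047-05-01 gives 2047-04-01.
29 days remain in April 2047 after the 1st (30 − 1).
Full months from May 2047 through January 2051 contribute their day counts.
Then 26 days into February 2051.
Total: 29 + 31 + 30 + 31 + 31 + 30 + 31 + 30 + 31 + 31 + 29 + 31 + 30 + 31 + 30 + 31 + 31 + 30 + 31 + 30 + 31 + 31 + 28 + 31 + 30 + 31 + 30 + 31 + 31 + 30 + 31 + 30 + 31 + 31 + 28 + 31 + 30 + 31 + 30 + 31 + 31 + 30 + 31 + 30 + 31 + 31 + 26 = 1427.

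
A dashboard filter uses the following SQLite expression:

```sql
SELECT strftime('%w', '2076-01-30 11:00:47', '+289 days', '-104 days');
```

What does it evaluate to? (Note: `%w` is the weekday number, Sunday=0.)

0

First apply '+289 days', '-104 days': 2076-01-30 11:00:47 → 2076-08-02 11:00:47.
2076-08-02 is a Sunday; with Sunday=0 that is 0.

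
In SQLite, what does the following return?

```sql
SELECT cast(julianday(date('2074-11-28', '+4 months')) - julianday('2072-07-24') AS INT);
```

977

Adding +4 months to 2074-11-28 gives 2075-03-28.
7 days remain in July 2072 after the 24th (31 − 24).
Full months from August 2072 through February 2075 contribute their day counts.
Then 28 days into March 2075.
Total: 7 + 31 + 30 + 31 + 30 + 31 + 31 + 28 + 31 + 30 + 31 + 30 + 31 + 31 + 30 + 31 + 30 + 31 + 31 + 28 + 31 + 30 + 31 + 30 + 31 + 31 + 30 + 31 + 30 + 31 + 31 + 28 + 28 = 977.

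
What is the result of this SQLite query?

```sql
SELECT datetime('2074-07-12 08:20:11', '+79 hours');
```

+79 hours from 2074-07-12 08:20:11 is 2074-07-15 15:20:11 (crosses midnight).

2074-07-15 15:20:11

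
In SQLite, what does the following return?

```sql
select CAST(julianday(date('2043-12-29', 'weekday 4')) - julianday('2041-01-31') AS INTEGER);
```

1064

`weekday 4` advances to the next Thursday; 2043-12-29 is a Tuesday, so it moves forward to 2043-12-31.
0 days remain in January 2041 after the 31st (31 − 31).
Full months from February 2041 through November 2043 contribute their day counts.
Then 31 days into December 2043.
Total: 0 + 28 + 31 + 30 + 31 + 30 + 31 + 31 + 30 + 31 + 30 + 31 + 31 + 28 + 31 + 30 + 31 + 30 + 31 + 31 + 30 + 31 + 30 + 31 + 31 + 28 + 31 + 30 + 31 + 30 + 31 + 31 + 30 + 31 + 30 + 31 = 1064.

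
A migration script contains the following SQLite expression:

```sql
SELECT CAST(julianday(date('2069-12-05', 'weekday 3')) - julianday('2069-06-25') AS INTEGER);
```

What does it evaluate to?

169

`weekday 3` advances to the next Wednesday; 2069-12-05 is a Thursday, so it moves forward to 2069-12-11.
5 days remain in June 2069 after the 25th (30 − 25).
July 2069: 31 days.
August 2069: 31 days.
September 2069: 30 days.
October 2069: 31 days.
November 2069: 30 days.
Then 11 days into December 2069.
Total: 5 + 31 + 31 + 30 + 31 + 30 + 11 = 169.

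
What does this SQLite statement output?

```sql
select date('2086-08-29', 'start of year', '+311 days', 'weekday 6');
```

2086-11-09

`start of year` rewinds 2086-08-29 to 2086-01-01.
Applying '+311 days' to 2086-01-01: counting 311 days forward gives 2086-11-08.
`weekday 6` advances to the next Saturday; 2086-11-08 is a Friday, so it moves forward to 2086-11-09.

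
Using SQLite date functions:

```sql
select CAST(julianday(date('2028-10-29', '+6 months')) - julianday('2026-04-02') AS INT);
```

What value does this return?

1123

Adding +6 months to 2028-10-29 gives 2029-04-29.
28 days remain in April 2026 after the 2nd (30 − 2).
Full months from May 2026 through March 2029 contribute their day counts.
Then 29 days into April 2029.
Total: 28 + 31 + 30 + 31 + 31 + 30 + 31 + 30 + 31 + 31 + 28 + 31 + 30 + 31 + 30 + 31 + 31 + 30 + 31 + 30 + 31 + 31 + 29 + 31 + 30 + 31 + 30 + 31 + 31 + 30 + 31 + 30 + 31 + 31 + 28 + 31 + 29 = 1123.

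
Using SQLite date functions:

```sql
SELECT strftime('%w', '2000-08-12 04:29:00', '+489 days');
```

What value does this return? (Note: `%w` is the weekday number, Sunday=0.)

First apply '+489 days': 2000-08-12 04:29:00 → 2001-12-14 04:29:00.
2001-12-14 is a Friday; with Sunday=0 that is 5.

5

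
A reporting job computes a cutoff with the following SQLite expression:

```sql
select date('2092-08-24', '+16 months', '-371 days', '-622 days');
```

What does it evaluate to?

Adding +16 months to 2092-08-24 gives 2093-12-24.
Applying '-371 days' to 2093-12-24: counting 371 days back gives 2092-12-18.
Applying '-622 days' to 2092-12-18: counting 622 days back gives 2091-04-06.

2091-04-06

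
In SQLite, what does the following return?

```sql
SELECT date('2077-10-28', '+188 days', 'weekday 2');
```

Applying '+188 days' to 2077-10-28: counting 188 days forward gives 2078-05-04.
`weekday 2` advances to the next Tuesday; 2078-05-04 is a Wednesday, so it moves forward to 2078-05-10.

2078-05-10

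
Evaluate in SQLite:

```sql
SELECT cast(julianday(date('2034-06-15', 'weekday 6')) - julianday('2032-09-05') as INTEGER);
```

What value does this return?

`weekday 6` advances to the next Saturday; 2034-06-15 is a Thursday, so it moves forward to 2034-06-17.
25 days remain in September 2032 after the 5th (30 − 5).
Full months from October 2032 through May 2034 contribute their day counts.
Then 17 days into June 2034.
Total: 25 + 31 + 30 + 31 + 31 + 28 + 31 + 30 + 31 + 30 + 31 + 31 + 30 + 31 + 30 + 31 + 31 + 28 + 31 + 30 + 31 + 17 = 650.

650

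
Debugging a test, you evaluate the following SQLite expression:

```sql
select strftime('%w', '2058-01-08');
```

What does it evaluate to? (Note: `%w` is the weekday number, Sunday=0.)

2

2058-01-08 is a Tuesday; with Sunday=0 that is 2.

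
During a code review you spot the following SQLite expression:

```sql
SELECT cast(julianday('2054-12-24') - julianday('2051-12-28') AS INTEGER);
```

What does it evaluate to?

1092

3 days remain in December 2051 after the 28th (31 − 28).
Full months from January 2052 through November 2054 contribute their day counts.
Then 24 days into December 2054.
Total: 3 + 31 + 29 + 31 + 30 + 31 + 30 + 31 + 31 + 30 + 31 + 30 + 31 + 31 + 28 + 31 + 30 + 31 + 30 + 31 + 31 + 30 + 31 + 30 + 31 + 31 + 28 + 31 + 30 + 31 + 30 + 31 + 31 + 30 + 31 + 30 + 24 = 1092.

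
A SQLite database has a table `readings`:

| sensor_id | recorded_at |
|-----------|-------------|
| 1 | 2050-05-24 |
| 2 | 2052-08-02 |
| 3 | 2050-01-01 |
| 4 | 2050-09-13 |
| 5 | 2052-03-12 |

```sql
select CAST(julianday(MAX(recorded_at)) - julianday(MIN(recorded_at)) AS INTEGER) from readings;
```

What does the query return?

MIN = 2050-01-01, MAX = 2052-08-02.
30 days remain in January 2050 after the 1st (31 − 1).
Full months from February 2050 through July 2052 contribute their day counts.
Then 2 days into August 2052.
Total: 30 + 28 + 31 + 30 + 31 + 30 + 31 + 31 + 30 + 31 + 30 + 31 + 31 + 28 + 31 + 30 + 31 + 30 + 31 + 31 + 30 + 31 + 30 + 31 + 31 + 29 + 31 + 30 + 31 + 30 + 31 + 2 = 944.

944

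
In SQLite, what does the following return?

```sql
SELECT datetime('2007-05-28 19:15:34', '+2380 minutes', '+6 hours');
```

2007-05-30 16:55:34

2380 minutes = 39h 40m; +2380 minutes from 2007-05-28 19:15:34 is 2007-05-30 10:55:34 (crosses midnight).
+6 hours from 2007-05-30 10:55:34 is 2007-05-30 16:55:34.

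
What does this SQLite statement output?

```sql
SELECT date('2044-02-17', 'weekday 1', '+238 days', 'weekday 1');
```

`weekday 1` advances to the next Monday; 2044-02-17 is a Wednesday, so it moves forward to 2044-02-22.
Applying '+238 days' to 2044-02-22: counting 238 days forward gives 2044-10-17.
`weekday 1` advances to the next Monday; 2044-10-17 is already a Monday, so it stays at 2044-10-17.

2044-10-17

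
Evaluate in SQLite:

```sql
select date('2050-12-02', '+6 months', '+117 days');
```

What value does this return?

2051-09-27

Adding +6 months to 2050-12-02 gives 2051-06-02.
Applying '+117 days' to 2051-06-02: counting 117 days forward gives 2051-09-27.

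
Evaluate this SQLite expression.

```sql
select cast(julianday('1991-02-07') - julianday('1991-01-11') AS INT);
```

27

20 days remain in January 1991 after the 11th (31 − 11).
Then 7 days into February 1991.
Total: 20 + 7 = 27.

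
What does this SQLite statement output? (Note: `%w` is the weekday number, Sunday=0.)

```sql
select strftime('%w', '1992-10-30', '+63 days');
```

First apply '+63 days': 1992-10-30 → 1993-01-01.
1993-01-01 is a Friday; with Sunday=0 that is 5.

5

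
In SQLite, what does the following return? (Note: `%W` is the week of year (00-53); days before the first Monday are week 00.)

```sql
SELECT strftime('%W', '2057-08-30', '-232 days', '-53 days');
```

First apply '-232 days', '-53 days': 2057-08-30 → 2056-11-18.
2056-11-18 is a Saturday. SQLite's %W counts Mondays since the year started; the result is 46.

46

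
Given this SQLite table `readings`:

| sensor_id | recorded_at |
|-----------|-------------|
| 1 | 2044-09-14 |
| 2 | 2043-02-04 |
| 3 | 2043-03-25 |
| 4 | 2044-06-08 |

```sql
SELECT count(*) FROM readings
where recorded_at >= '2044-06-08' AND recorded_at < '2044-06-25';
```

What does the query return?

Rows in [2044-06-08, 2044-06-25): 2044-06-08 → 1 row.

1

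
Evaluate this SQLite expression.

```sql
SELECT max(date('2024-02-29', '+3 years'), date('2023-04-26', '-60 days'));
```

2027-03-01

date('2024-02-29', '+3 years') → 2027-03-01.
date('2023-04-26', '-60 days') → 2023-02-25.
Later of the two is 2027-03-01.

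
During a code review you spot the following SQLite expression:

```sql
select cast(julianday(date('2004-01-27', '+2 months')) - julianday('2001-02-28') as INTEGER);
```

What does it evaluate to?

Adding +2 months to 2004-01-27 gives 2004-03-27.
0 days remain in February 2001 after the 28th (28 − 28).
Full months from March 2001 through February 2004 contribute their day counts.
Then 27 days into March 2004.
Total: 0 + 31 + 30 + 31 + 30 + 31 + 31 + 30 + 31 + 30 + 31 + 31 + 28 + 31 + 30 + 31 + 30 + 31 + 31 + 30 + 31 + 30 + 31 + 31 + 28 + 31 + 30 + 31 + 30 + 31 + 31 + 30 + 31 + 30 + 31 + 31 + 29 + 27 = 1123.

1123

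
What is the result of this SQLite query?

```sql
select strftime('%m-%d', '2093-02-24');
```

02-24

`%m-%d` extracts the month-day: 02-24.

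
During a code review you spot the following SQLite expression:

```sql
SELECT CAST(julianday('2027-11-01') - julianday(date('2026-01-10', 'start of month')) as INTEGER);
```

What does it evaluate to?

669

`start of month` rewinds 2026-01-10 to 2026-01-01.
30 days remain in January 2026 after the 1st (31 − 1).
Full months from February 2026 through October 2027 contribute their day counts.
Then 1 day into November 2027.
Total: 30 + 28 + 31 + 30 + 31 + 30 + 31 + 31 + 30 + 31 + 30 + 31 + 31 + 28 + 31 + 30 + 31 + 30 + 31 + 31 + 30 + 31 + 1 = 669.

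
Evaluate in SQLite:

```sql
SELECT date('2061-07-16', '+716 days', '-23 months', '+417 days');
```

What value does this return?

Applying '+716 days' to 2061-07-16: counting 716 days forward gives 2063-07-02.
Adding -23 months to 2063-07-02 gives 2061-08-02.
Applying '+417 days' to 2061-08-02: counting 417 days forward gives 2062-09-23.

2062-09-23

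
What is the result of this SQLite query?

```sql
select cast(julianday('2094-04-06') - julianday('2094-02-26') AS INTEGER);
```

2 days remain in February 2094 after the 26th (28 − 26).
March 2094: 31 days.
Then 6 days into April 2094.
Total: 2 + 31 + 6 = 39.

39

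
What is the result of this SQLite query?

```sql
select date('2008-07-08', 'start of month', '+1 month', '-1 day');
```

`start of month` rewinds 2008-07-08 to 2008-07-01.
Adding +1 month to 2008-07-01 gives 2008-08-01.
Going back 1 day from 2008-08-01 reaches 2008-07-31 (last day of July, 31 days).

2008-07-31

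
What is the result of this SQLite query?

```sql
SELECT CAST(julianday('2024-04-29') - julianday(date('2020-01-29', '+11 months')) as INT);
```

Adding +11 months to 2020-01-29 gives 2020-12-29.
2 days remain in December 2020 after the 29th (31 − 29).
Full months from January 2021 through March 2024 contribute their day counts.
Then 29 days into April 2024.
Total: 2 + 31 + 28 + 31 + 30 + 31 + 30 + 31 + 31 + 30 + 31 + 30 + 31 + 31 + 28 + 31 + 30 + 31 + 30 + 31 + 31 + 30 + 31 + 30 + 31 + 31 + 28 + 31 + 30 + 31 + 30 + 31 + 31 + 30 + 31 + 30 + 31 + 31 + 29 + 31 + 29 = 1217.

1217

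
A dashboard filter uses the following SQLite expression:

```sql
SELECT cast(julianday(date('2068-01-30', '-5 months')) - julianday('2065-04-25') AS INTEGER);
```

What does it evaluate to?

Adding -5 months to 2068-01-30 gives 2067-08-30.
5 days remain in April 2065 after the 25th (30 − 25).
Full months from May 2065 through July 2067 contribute their day counts.
Then 30 days into August 2067.
Total: 5 + 31 + 30 + 31 + 31 + 30 + 31 + 30 + 31 + 31 + 28 + 31 + 30 + 31 + 30 + 31 + 31 + 30 + 31 + 30 + 31 + 31 + 28 + 31 + 30 + 31 + 30 + 31 + 30 = 857.

857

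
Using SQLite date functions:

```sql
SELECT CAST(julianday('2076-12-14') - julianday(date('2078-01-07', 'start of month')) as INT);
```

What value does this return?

`start of month` rewinds 2078-01-07 to 2078-01-01.
17 days remain in December 2076 after the 14th (31 − 14).
Full months from January 2077 through December 2077 contribute their day counts.
Then 1 day into January 2078.
Total: 17 + 31 + 28 + 31 + 30 + 31 + 30 + 31 + 31 + 30 + 31 + 30 + 31 + 1 = 383.
The subtraction is earlier − later, so the result is −383 → -383.

-383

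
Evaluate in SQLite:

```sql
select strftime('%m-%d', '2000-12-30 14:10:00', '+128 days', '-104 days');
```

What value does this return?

First apply '+128 days', '-104 days': 2000-12-30 14:10:00 → 2001-01-23 14:10:00.
`%m-%d` extracts the month-day: 01-23.

01-23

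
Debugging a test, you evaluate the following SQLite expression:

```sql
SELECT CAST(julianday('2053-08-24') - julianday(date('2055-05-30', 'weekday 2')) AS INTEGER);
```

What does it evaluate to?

-646

`weekday 2` advances to the next Tuesday; 2055-05-30 is a Sunday, so it moves forward to 2055-06-01.
7 days remain in August 2053 after the 24th (31 − 24).
Full months from September 2053 through May 2055 contribute their day counts.
Then 1 day into June 2055.
Total: 7 + 30 + 31 + 30 + 31 + 31 + 28 + 31 + 30 + 31 + 30 + 31 + 31 + 30 + 31 + 30 + 31 + 31 + 28 + 31 + 30 + 31 + 1 = 646.
The subtraction is earlier − later, so the result is −646 → -646.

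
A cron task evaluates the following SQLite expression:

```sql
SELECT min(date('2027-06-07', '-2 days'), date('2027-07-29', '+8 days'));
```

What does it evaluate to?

2027-06-05

date('2027-06-07', '-2 days') → 2027-06-05.
date('2027-07-29', '+8 days') → 2027-08-06.
Earlier of the two is 2027-06-05.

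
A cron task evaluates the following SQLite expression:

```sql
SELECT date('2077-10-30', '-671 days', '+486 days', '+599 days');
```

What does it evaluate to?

Applying '-671 days' to 2077-10-30: counting 671 days back gives 2075-12-29.
Applying '+486 days' to 2075-12-29: counting 486 days forward gives 2077-04-28.
Applying '+599 days' to 2077-04-28: counting 599 days forward gives 2078-12-18.

2078-12-18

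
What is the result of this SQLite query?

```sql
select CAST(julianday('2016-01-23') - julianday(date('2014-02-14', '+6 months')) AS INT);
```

Adding +6 months to 2014-02-14 gives 2014-08-14.
17 days remain in August 2014 after the 14th (31 − 14).
Full months from September 2014 through December 2015 contribute their day counts.
Then 23 days into January 2016.
Total: 17 + 30 + 31 + 30 + 31 + 31 + 28 + 31 + 30 + 31 + 30 + 31 + 31 + 30 + 31 + 30 + 31 + 23 = 527.

527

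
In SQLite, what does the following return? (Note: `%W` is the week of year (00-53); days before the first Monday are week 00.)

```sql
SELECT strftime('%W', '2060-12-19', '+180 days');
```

24

First apply '+180 days': 2060-12-19 → 2061-06-17.
2061-06-17 is a Friday. SQLite's %W counts Mondays since the year started; the result is 24.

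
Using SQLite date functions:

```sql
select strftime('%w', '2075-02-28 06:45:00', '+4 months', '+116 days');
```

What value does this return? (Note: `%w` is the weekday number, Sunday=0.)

First apply '+4 months', '+116 days': 2075-02-28 06:45:00 → 2075-10-22 06:45:00.
2075-10-22 is a Tuesday; with Sunday=0 that is 2.

2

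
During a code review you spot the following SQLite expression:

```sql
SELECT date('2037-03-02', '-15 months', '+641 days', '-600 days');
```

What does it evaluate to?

2036-01-12

Adding -15 months to 2037-03-02 gives 2035-12-02.
Applying '+641 days' to 2035-12-02: counting 641 days forward gives 2037-09-03.
Applying '-600 days' to 2037-09-03: counting 600 days back gives 2036-01-12.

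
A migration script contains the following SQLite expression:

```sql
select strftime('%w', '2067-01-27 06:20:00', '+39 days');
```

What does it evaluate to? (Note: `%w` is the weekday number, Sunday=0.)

1

First apply '+39 days': 2067-01-27 06:20:00 → 2067-03-07 06:20:00.
2067-03-07 is a Monday; with Sunday=0 that is 1.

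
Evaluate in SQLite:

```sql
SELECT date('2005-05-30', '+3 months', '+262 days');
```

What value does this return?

Adding +3 months to 2005-05-30 gives 2005-08-30.
Applying '+262 days' to 2005-08-30: counting 262 days forward gives 2006-05-19.

2006-05-19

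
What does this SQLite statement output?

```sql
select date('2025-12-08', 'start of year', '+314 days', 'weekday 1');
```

`start of year` rewinds 2025-12-08 to 2025-01-01.
Applying '+314 days' to 2025-01-01: counting 314 days forward gives 2025-11-11.
`weekday 1` advances to the next Monday; 2025-11-11 is a Tuesday, so it moves forward to 2025-11-17.

2025-11-17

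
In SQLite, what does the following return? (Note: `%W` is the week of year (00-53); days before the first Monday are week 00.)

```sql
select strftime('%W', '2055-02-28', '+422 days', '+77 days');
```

28

First apply '+422 days', '+77 days': 2055-02-28 → 2056-07-11.
2056-07-11 is a Tuesday. SQLite's %W counts Mondays since the year started; the result is 28.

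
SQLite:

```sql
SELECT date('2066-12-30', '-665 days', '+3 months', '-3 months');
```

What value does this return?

Applying '-665 days' to 2066-12-30: counting 665 days back gives 2065-03-05.
Adding +3 months to 2065-03-05 gives 2065-06-05.
Adding -3 months to 2065-06-05 gives 2065-03-05.

2065-03-05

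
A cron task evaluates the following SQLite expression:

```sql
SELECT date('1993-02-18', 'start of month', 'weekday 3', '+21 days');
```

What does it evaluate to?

`start of month` rewinds 1993-02-18 to 1993-02-01.
`weekday 3` advances to the next Wednesday; 1993-02-01 is a Monday, so it moves forward to 1993-02-03.
Advancing 21 more days within February lands on 1993-02-24.

1993-02-24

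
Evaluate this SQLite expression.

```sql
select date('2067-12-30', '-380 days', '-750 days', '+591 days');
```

Applying '-380 days' to 2067-12-30: counting 380 days back gives 2066-12-15.
Applying '-750 days' to 2066-12-15: counting 750 days back gives 2064-11-25.
Applying '+591 days' to 2064-11-25: counting 591 days forward gives 2066-07-09.

2066-07-09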